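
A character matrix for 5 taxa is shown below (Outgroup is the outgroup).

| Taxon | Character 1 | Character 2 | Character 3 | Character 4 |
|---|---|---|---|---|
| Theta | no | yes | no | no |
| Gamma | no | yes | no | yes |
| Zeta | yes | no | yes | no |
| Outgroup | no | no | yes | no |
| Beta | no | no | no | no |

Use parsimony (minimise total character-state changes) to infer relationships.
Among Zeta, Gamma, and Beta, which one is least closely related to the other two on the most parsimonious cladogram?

Zeta

Character polarity is set by the outgroup: the derived state is whichever differs from the outgroup's state, so for Character 3 the derived state is 'no', and for the remaining characters it is 'yes'.
Character 1 (derived state 'yes') is unique to Zeta (autapomorphy; uninformative for grouping).
Only Gamma and Theta show the derived state 'yes' for Character 2, supporting them as a clade.
Character 3 (derived state 'no') is shared by Beta, Gamma, and Theta — a synapomorphy uniting that clade.
Character 4 (derived state 'yes') is unique to Gamma (autapomorphy; uninformative for grouping).
Most parsimonious ingroup topology: (((Gamma,Theta),Beta),Zeta).
Gamma and Beta share a more recent common ancestor with each other than either does with Zeta, so Zeta is the least closely related of the three.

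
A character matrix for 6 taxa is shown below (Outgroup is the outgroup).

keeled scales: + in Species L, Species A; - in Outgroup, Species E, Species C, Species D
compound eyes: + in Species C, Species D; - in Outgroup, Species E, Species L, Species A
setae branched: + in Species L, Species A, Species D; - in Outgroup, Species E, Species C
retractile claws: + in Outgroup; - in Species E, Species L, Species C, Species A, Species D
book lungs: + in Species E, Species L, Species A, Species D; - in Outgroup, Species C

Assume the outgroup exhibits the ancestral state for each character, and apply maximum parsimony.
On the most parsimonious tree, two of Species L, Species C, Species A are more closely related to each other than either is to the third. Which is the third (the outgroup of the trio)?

Species C

Character polarity is set by the outgroup: the derived state is whichever differs from the outgroup's state, so for retractile claws the derived state is '-', and for the remaining characters it is '+'.
Only Species A and Species L show the derived state '+' for keeled scales, supporting them as a clade.
compound eyes groups Species C and Species D, which is incompatible with the clades supported by the remaining characters; treating it as convergent (homoplasy) costs fewer steps than any alternative tree.
setae branched: derived state '+' in Species A, Species D, and Species L only — synapomorphy for {Species A, Species D, Species L}.
All ingroup taxa share the derived state '-' for retractile claws; it defines the ingroup but does not resolve relationships within it.
book lungs (derived state '+') is shared by Species A, Species D, Species E, and Species L — a synapomorphy uniting that clade.
Most parsimonious ingroup topology: ((Species E,((Species L,Species A),Species D)),Species C).
Species A and Species L share a more recent common ancestor with each other than either does with Species C, so Species C is the least closely related of the three.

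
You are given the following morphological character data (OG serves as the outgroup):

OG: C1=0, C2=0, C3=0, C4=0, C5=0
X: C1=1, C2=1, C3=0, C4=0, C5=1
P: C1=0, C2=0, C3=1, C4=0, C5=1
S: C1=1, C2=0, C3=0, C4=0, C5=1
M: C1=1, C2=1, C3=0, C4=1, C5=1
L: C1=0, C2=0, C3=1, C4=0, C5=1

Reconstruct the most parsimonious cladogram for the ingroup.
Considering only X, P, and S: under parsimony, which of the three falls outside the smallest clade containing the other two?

The outgroup has state '0' for every character, so '1' is the derived state throughout.
C1: derived state '1' in M, S, and X only — synapomorphy for {M, S, X}.
Only M and X show the derived state '1' for C2, supporting them as a clade.
C3 (derived state '1') is shared by L and P — a synapomorphy uniting that clade.
C4: derived state '1' in M only — an autapomorphy, so it tells us nothing about relationships among taxa.
All ingroup taxa share the derived state '1' for C5; it defines the ingroup but does not resolve relationships within it.
Most parsimonious ingroup topology: (((X,M),S),(P,L)).
X and S share a more recent common ancestor with each other than either does with P, so P is the least closely related of the three.

P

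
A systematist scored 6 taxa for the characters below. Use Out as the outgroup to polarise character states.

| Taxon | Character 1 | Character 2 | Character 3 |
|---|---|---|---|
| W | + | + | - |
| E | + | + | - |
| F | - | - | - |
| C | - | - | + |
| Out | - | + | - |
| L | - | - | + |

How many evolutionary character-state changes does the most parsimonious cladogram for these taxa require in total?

Character polarity is set by the outgroup: the derived state is whichever differs from the outgroup's state, so for Character 2 the derived state is '-', and for the remaining characters it is '+'.
Character 1 (derived state '+') is shared by E and W — a synapomorphy uniting that clade.
Only C, F, and L show the derived state '-' for Character 2, supporting them as a clade.
Character 3 (derived state '+') is shared by C and L — a synapomorphy uniting that clade.
Most parsimonious ingroup topology: ((F,(C,L)),(E,W)).
Changes per character on this tree: Character 1: 1; Character 2: 1; Character 3: 1.
Total = 3.

3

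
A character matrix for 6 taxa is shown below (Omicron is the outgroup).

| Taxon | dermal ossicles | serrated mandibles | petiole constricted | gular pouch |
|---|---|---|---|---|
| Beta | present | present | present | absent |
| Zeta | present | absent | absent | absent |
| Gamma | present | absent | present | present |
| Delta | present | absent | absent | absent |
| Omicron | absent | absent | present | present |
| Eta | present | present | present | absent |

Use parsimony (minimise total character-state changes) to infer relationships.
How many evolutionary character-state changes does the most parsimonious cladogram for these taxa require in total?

Character polarity is set by the outgroup: the derived state is whichever differs from the outgroup's state, so for petiole constricted, gular pouch the derived state is 'absent', and for the remaining characters it is 'present'.
dermal ossicles (derived state 'present') is shared by all ingroup taxa — unites the whole ingroup.
serrated mandibles (derived state 'present') is shared by Beta and Eta — a synapomorphy uniting that clade.
Only Delta and Zeta show the derived state 'absent' for petiole constricted, supporting them as a clade.
gular pouch: derived state 'absent' in Beta, Delta, Eta, and Zeta only — synapomorphy for {Beta, Delta, Eta, Zeta}.
Most parsimonious ingroup topology: (Gamma,((Eta,Beta),(Zeta,Delta))).
Changes per character on this tree: dermal ossicles: 1; serrated mandibles: 1; petiole constricted: 1; gular pouch: 1.
Total = 4.

4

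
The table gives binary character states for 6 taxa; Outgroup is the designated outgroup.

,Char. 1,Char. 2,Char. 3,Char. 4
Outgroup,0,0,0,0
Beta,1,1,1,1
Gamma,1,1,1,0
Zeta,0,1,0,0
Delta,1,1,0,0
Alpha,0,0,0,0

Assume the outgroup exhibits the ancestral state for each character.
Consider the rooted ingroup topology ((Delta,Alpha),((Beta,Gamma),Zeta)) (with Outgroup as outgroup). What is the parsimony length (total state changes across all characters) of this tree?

Map each character onto ((Delta,Alpha),((Beta,Gamma),Zeta)) (rooted by Outgroup) and count the minimum state changes it requires (Fitch parsimony):
Char. 1: 2; Char. 2: 2; Char. 3: 1; Char. 4: 1.
Total tree length = 6.

6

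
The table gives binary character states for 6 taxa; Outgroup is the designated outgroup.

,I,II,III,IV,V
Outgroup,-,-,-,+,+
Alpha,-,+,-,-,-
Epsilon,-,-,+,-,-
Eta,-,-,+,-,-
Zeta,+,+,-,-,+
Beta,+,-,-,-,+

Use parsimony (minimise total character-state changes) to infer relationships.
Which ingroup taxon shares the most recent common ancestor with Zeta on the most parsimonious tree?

Beta

Character polarity is set by the outgroup: the derived state is whichever differs from the outgroup's state, so for IV, V the derived state is '-', and for the remaining characters it is '+'.
Only Beta and Zeta show the derived state '+' for I, supporting them as a clade.
II groups Alpha and Zeta, which is incompatible with the clades supported by the remaining characters; treating it as convergent (homoplasy) costs fewer steps than any alternative tree.
Only Epsilon and Eta show the derived state '+' for III, supporting them as a clade.
All ingroup taxa share the derived state '-' for IV; it defines the ingroup but does not resolve relationships within it.
V: derived state '-' in Alpha, Epsilon, and Eta only — synapomorphy for {Alpha, Epsilon, Eta}.
Most parsimonious ingroup topology: ((Alpha,(Epsilon,Eta)),(Zeta,Beta)).
Zeta and Beta form a cherry on this tree, so they are sister taxa.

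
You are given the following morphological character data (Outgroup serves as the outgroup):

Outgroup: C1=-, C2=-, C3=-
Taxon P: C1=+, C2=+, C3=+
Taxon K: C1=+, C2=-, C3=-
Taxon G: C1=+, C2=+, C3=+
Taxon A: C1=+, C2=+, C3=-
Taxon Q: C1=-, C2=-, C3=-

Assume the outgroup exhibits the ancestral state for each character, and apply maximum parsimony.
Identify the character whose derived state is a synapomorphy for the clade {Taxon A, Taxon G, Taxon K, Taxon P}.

The outgroup has state '-' for every character, so '+' is the derived state throughout.
Only Taxon A, Taxon G, Taxon K, and Taxon P show the derived state '+' for C1, supporting them as a clade.
Only Taxon A, Taxon G, and Taxon P show the derived state '+' for C2, supporting them as a clade.
C3 (derived state '+') is shared by Taxon G and Taxon P — a synapomorphy uniting that clade.
Most parsimonious ingroup topology: ((((Taxon P,Taxon G),Taxon A),Taxon K),Taxon Q).
The clade {Taxon A, Taxon G, Taxon K, Taxon P} is supported by C1: its derived state '+' occurs in exactly those taxa and in no other taxon (including the outgroup).

C1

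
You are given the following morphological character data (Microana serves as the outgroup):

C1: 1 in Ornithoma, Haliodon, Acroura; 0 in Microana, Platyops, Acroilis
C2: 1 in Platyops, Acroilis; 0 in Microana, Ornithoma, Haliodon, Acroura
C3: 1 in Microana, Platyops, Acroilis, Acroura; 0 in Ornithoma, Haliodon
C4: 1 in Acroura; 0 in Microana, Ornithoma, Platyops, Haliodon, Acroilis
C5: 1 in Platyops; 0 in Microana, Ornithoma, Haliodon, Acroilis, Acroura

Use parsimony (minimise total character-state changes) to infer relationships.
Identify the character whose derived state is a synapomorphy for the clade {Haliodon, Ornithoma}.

C3

Character polarity is set by the outgroup: the derived state is whichever differs from the outgroup's state, so for C3 the derived state is '0', and for the remaining characters it is '1'.
Only Acroura, Haliodon, and Ornithoma show the derived state '1' for C1, supporting them as a clade.
C2: derived state '1' in Acroilis and Platyops only — synapomorphy for {Acroilis, Platyops}.
C3 (derived state '0') is shared by Haliodon and Ornithoma — a synapomorphy uniting that clade.
C4 (derived state '1') is unique to Acroura (autapomorphy; uninformative for grouping).
C5: derived state '1' in Platyops only — an autapomorphy, so it tells us nothing about relationships among taxa.
Most parsimonious ingroup topology: (((Ornithoma,Haliodon),Acroura),(Platyops,Acroilis)).
The clade {Haliodon, Ornithoma} is supported by C3: its derived state '0' occurs in exactly those taxa and in no other taxon (including the outgroup).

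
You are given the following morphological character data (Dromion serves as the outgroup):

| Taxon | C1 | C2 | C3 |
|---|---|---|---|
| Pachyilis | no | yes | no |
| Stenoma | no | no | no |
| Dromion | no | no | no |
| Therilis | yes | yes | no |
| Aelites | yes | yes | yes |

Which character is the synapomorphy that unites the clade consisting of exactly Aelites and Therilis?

C1

The outgroup has state 'no' for every character, so 'yes' is the derived state throughout.
C1: derived state 'yes' in Aelites and Therilis only — synapomorphy for {Aelites, Therilis}.
C2 (derived state 'yes') is shared by Aelites, Pachyilis, and Therilis — a synapomorphy uniting that clade.
C3 (derived state 'yes') is unique to Aelites (autapomorphy; uninformative for grouping).
Most parsimonious ingroup topology: (((Therilis,Aelites),Pachyilis),Stenoma).
The clade {Aelites, Therilis} is supported by C1: its derived state 'yes' occurs in exactly those taxa and in no other taxon (including the outgroup).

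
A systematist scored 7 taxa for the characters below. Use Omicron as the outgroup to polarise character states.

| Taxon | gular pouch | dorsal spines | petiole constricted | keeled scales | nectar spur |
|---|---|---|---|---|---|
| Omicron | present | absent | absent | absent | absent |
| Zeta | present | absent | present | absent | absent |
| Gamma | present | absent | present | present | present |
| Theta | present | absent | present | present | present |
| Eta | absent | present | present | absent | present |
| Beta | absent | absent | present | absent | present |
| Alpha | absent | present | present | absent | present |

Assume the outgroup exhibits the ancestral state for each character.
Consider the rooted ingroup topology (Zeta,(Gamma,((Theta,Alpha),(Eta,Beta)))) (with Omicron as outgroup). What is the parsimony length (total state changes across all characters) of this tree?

8

Map each character onto (Zeta,(Gamma,((Theta,Alpha),(Eta,Beta)))) (rooted by Omicron) and count the minimum state changes it requires (Fitch parsimony):
gular pouch: 2; dorsal spines: 2; petiole constricted: 1; keeled scales: 2; nectar spur: 1.
Total tree length = 8.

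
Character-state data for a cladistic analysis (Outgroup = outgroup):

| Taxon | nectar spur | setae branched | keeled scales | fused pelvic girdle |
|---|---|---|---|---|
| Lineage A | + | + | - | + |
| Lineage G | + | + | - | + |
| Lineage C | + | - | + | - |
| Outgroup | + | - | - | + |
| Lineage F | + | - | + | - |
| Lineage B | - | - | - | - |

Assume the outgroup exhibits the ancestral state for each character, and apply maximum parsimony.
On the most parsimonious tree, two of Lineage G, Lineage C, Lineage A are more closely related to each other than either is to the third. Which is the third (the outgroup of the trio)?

Lineage C

Character polarity is set by the outgroup: the derived state is whichever differs from the outgroup's state, so for nectar spur, fused pelvic girdle the derived state is '-', and for the remaining characters it is '+'.
nectar spur: derived state '-' in Lineage B only — an autapomorphy, so it tells us nothing about relationships among taxa.
setae branched: derived state '+' in Lineage A and Lineage G only — synapomorphy for {Lineage A, Lineage G}.
Only Lineage C and Lineage F show the derived state '+' for keeled scales, supporting them as a clade.
fused pelvic girdle: derived state '-' in Lineage B, Lineage C, and Lineage F only — synapomorphy for {Lineage B, Lineage C, Lineage F}.
Most parsimonious ingroup topology: (((Lineage F,Lineage C),Lineage B),(Lineage G,Lineage A)).
Lineage G and Lineage A share a more recent common ancestor with each other than either does with Lineage C, so Lineage C is the least closely related of the three.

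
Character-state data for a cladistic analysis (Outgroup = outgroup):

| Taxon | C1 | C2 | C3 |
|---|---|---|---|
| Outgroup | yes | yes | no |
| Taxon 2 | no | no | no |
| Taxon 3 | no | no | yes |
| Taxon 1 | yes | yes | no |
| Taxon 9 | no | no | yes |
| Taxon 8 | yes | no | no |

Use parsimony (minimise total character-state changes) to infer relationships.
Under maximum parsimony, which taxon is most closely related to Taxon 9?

Taxon 3

Character polarity is set by the outgroup: the derived state is whichever differs from the outgroup's state, so for C1, C2 the derived state is 'no', and for the remaining characters it is 'yes'.
C1: derived state 'no' in Taxon 2, Taxon 3, and Taxon 9 only — synapomorphy for {Taxon 2, Taxon 3, Taxon 9}.
C2 (derived state 'no') is shared by Taxon 2, Taxon 3, Taxon 8, and Taxon 9 — a synapomorphy uniting that clade.
C3 (derived state 'yes') is shared by Taxon 3 and Taxon 9 — a synapomorphy uniting that clade.
Most parsimonious ingroup topology: (((Taxon 2,(Taxon 3,Taxon 9)),Taxon 8),Taxon 1).
Taxon 9 and Taxon 3 form a cherry on this tree, so they are sister taxa.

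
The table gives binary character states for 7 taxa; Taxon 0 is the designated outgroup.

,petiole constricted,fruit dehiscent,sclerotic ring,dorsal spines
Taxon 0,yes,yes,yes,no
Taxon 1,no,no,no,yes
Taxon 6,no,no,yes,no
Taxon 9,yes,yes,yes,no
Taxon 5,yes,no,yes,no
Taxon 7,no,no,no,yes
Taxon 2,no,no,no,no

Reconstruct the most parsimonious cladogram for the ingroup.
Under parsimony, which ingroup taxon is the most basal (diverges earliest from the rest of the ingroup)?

Character polarity is set by the outgroup: the derived state is whichever differs from the outgroup's state, so for petiole constricted, fruit dehiscent, sclerotic ring the derived state is 'no', and for the remaining characters it is 'yes'.
Only Taxon 1, Taxon 2, Taxon 6, and Taxon 7 show the derived state 'no' for petiole constricted, supporting them as a clade.
Only Taxon 1, Taxon 2, Taxon 5, Taxon 6, and Taxon 7 show the derived state 'no' for fruit dehiscent, supporting them as a clade.
Only Taxon 1, Taxon 2, and Taxon 7 show the derived state 'no' for sclerotic ring, supporting them as a clade.
dorsal spines (derived state 'yes') is shared by Taxon 1 and Taxon 7 — a synapomorphy uniting that clade.
Most parsimonious ingroup topology: (((((Taxon 1,Taxon 7),Taxon 2),Taxon 6),Taxon 5),Taxon 9).
Taxon 9 is sister to the clade containing all other ingroup taxa, so it is the earliest-diverging (most basal) ingroup lineage.

Taxon 9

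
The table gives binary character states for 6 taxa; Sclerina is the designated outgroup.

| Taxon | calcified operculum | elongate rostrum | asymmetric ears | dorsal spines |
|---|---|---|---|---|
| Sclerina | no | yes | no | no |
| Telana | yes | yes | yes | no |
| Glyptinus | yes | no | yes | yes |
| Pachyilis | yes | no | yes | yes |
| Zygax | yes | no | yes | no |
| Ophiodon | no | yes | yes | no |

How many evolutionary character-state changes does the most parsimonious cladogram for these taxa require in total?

Character polarity is set by the outgroup: the derived state is whichever differs from the outgroup's state, so for elongate rostrum the derived state is 'no', and for the remaining characters it is 'yes'.
calcified operculum (derived state 'yes') is shared by Glyptinus, Pachyilis, Telana, and Zygax — a synapomorphy uniting that clade.
Only Glyptinus, Pachyilis, and Zygax show the derived state 'no' for elongate rostrum, supporting them as a clade.
All ingroup taxa share the derived state 'yes' for asymmetric ears; it defines the ingroup but does not resolve relationships within it.
dorsal spines: derived state 'yes' in Glyptinus and Pachyilis only — synapomorphy for {Glyptinus, Pachyilis}.
Most parsimonious ingroup topology: ((Telana,((Glyptinus,Pachyilis),Zygax)),Ophiodon).
Changes per character on this tree: calcified operculum: 1; elongate rostrum: 1; asymmetric ears: 1; dorsal spines: 1.
Total = 4.

4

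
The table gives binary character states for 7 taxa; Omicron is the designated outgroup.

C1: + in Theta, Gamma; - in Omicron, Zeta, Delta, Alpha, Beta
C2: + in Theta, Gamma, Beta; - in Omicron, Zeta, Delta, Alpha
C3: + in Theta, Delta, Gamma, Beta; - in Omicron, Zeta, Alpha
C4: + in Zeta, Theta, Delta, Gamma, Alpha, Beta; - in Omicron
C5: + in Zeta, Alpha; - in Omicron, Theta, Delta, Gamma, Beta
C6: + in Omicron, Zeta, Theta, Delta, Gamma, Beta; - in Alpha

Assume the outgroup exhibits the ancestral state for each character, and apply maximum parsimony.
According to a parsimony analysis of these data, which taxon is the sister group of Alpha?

Character polarity is set by the outgroup: the derived state is whichever differs from the outgroup's state, so for C6 the derived state is '-', and for the remaining characters it is '+'.
C1 (derived state '+') is shared by Gamma and Theta — a synapomorphy uniting that clade.
Only Beta, Gamma, and Theta show the derived state '+' for C2, supporting them as a clade.
Only Beta, Delta, Gamma, and Theta show the derived state '+' for C3, supporting them as a clade.
C4 (derived state '+') is shared by all ingroup taxa — unites the whole ingroup.
C5 (derived state '+') is shared by Alpha and Zeta — a synapomorphy uniting that clade.
C6: derived state '-' in Alpha only — an autapomorphy, so it tells us nothing about relationships among taxa.
Most parsimonious ingroup topology: ((Zeta,Alpha),(((Theta,Gamma),Beta),Delta)).
Alpha and Zeta form a cherry on this tree, so they are sister taxa.

Zeta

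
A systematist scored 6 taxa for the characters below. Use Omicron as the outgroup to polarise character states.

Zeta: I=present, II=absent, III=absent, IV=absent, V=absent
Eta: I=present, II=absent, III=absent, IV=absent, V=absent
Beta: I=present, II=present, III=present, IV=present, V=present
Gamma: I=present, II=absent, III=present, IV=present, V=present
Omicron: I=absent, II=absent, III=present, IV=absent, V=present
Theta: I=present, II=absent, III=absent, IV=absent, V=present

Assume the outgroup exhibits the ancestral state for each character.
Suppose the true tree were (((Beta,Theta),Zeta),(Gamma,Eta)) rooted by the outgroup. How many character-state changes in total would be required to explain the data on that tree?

Map each character onto (((Beta,Theta),Zeta),(Gamma,Eta)) (rooted by Omicron) and count the minimum state changes it requires (Fitch parsimony):
I: 1; II: 1; III: 3; IV: 2; V: 2.
Total tree length = 9.

9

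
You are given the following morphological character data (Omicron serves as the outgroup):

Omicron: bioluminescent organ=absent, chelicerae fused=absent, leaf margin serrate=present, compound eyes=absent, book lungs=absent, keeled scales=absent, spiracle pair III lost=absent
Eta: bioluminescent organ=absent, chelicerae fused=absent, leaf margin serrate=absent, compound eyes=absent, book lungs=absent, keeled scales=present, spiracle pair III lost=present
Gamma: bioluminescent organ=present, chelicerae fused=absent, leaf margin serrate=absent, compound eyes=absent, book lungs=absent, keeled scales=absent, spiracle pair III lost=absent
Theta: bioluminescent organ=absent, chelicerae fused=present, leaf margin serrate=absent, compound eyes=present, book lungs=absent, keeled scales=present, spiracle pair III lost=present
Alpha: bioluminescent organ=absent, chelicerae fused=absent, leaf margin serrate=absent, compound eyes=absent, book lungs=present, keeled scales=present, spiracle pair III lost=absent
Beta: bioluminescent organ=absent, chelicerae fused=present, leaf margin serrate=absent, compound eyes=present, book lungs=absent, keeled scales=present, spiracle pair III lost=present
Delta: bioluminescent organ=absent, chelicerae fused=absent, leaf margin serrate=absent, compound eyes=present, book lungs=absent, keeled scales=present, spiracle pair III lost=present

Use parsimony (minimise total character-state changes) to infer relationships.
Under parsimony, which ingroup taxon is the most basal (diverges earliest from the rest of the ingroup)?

Gamma

Character polarity is set by the outgroup: the derived state is whichever differs from the outgroup's state, so for leaf margin serrate the derived state is 'absent', and for the remaining characters it is 'present'.
bioluminescent organ: derived state 'present' in Gamma only — an autapomorphy, so it tells us nothing about relationships among taxa.
chelicerae fused (derived state 'present') is shared by Beta and Theta — a synapomorphy uniting that clade.
All ingroup taxa share the derived state 'absent' for leaf margin serrate; it defines the ingroup but does not resolve relationships within it.
compound eyes (derived state 'present') is shared by Beta, Delta, and Theta — a synapomorphy uniting that clade.
book lungs (derived state 'present') is unique to Alpha (autapomorphy; uninformative for grouping).
keeled scales (derived state 'present') is shared by Alpha, Beta, Delta, Eta, and Theta — a synapomorphy uniting that clade.
Only Beta, Delta, Eta, and Theta show the derived state 'present' for spiracle pair III lost, supporting them as a clade.
Most parsimonious ingroup topology: ((((Delta,(Theta,Beta)),Eta),Alpha),Gamma).
Gamma is sister to the clade containing all other ingroup taxa, so it is the earliest-diverging (most basal) ingroup lineage.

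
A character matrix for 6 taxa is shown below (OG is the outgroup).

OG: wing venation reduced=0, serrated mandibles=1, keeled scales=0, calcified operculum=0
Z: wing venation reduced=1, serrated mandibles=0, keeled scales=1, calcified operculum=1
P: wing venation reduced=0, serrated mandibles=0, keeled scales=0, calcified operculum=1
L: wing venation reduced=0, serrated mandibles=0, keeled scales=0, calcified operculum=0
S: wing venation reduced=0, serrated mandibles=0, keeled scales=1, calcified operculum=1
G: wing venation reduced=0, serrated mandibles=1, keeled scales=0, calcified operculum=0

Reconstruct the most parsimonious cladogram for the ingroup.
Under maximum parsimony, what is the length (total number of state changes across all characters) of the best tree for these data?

4

Character polarity is set by the outgroup: the derived state is whichever differs from the outgroup's state, so for serrated mandibles the derived state is '0', and for the remaining characters it is '1'.
wing venation reduced (derived state '1') is unique to Z (autapomorphy; uninformative for grouping).
Only L, P, S, and Z show the derived state '0' for serrated mandibles, supporting them as a clade.
keeled scales (derived state '1') is shared by S and Z — a synapomorphy uniting that clade.
calcified operculum: derived state '1' in P, S, and Z only — synapomorphy for {P, S, Z}.
Most parsimonious ingroup topology: ((((Z,S),P),L),G).
Changes per character on this tree: wing venation reduced: 1; serrated mandibles: 1; keeled scales: 1; calcified operculum: 1.
Total = 4.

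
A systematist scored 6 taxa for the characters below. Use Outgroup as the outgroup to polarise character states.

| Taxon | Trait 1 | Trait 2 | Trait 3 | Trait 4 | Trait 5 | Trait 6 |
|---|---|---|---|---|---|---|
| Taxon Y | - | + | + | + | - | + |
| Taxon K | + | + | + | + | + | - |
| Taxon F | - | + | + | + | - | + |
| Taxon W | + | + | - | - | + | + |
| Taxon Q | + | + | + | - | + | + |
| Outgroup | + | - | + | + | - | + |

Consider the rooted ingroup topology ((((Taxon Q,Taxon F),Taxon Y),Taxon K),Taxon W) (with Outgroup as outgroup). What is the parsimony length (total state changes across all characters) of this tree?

Map each character onto ((((Taxon Q,Taxon F),Taxon Y),Taxon K),Taxon W) (rooted by Outgroup) and count the minimum state changes it requires (Fitch parsimony):
Trait 1: 2; Trait 2: 1; Trait 3: 1; Trait 4: 2; Trait 5: 3; Trait 6: 1.
Total tree length = 10.

10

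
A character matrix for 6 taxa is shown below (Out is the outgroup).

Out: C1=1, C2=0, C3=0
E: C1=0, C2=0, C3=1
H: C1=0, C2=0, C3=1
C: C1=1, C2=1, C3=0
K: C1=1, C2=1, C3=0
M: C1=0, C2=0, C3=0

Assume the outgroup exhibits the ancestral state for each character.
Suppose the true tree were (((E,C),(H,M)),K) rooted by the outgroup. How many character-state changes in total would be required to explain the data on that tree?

6

Map each character onto (((E,C),(H,M)),K) (rooted by Out) and count the minimum state changes it requires (Fitch parsimony):
C1: 2; C2: 2; C3: 2.
Total tree length = 6.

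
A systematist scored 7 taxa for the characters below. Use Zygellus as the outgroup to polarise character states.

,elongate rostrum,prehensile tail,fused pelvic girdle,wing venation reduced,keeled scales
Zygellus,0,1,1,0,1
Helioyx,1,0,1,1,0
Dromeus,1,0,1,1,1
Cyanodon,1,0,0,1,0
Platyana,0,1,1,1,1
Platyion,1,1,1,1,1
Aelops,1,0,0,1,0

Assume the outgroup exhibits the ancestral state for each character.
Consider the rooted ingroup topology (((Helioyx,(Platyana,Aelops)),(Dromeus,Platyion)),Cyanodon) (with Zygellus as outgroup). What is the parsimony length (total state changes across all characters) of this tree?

Map each character onto (((Helioyx,(Platyana,Aelops)),(Dromeus,Platyion)),Cyanodon) (rooted by Zygellus) and count the minimum state changes it requires (Fitch parsimony):
elongate rostrum: 2; prehensile tail: 3; fused pelvic girdle: 2; wing venation reduced: 1; keeled scales: 3.
Total tree length = 11.

11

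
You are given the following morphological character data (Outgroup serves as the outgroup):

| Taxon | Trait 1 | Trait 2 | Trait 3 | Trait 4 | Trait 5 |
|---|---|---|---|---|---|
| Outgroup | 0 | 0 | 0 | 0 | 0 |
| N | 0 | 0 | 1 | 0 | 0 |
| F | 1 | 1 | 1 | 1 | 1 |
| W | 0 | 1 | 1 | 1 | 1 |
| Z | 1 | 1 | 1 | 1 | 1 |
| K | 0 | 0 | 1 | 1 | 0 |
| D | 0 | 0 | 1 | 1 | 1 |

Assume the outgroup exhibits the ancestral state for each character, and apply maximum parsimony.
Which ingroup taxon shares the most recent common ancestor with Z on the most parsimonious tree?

The outgroup has state '0' for every character, so '1' is the derived state throughout.
Trait 1: derived state '1' in F and Z only — synapomorphy for {F, Z}.
Trait 2 (derived state '1') is shared by F, W, and Z — a synapomorphy uniting that clade.
All ingroup taxa share the derived state '1' for Trait 3; it defines the ingroup but does not resolve relationships within it.
Only D, F, K, W, and Z show the derived state '1' for Trait 4, supporting them as a clade.
Only D, F, W, and Z show the derived state '1' for Trait 5, supporting them as a clade.
Most parsimonious ingroup topology: (N,((((F,Z),W),D),K)).
Z and F form a cherry on this tree, so they are sister taxa.

F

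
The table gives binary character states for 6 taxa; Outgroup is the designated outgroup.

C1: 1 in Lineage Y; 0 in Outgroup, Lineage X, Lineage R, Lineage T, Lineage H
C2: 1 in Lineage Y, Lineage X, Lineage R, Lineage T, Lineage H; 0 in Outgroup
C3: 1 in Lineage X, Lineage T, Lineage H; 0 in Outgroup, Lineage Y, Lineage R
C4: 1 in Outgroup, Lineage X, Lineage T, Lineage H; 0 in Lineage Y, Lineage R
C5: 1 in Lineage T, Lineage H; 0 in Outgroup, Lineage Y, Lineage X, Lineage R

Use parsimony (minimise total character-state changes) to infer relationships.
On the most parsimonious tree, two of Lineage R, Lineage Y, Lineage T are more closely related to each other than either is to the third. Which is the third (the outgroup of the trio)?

Character polarity is set by the outgroup: the derived state is whichever differs from the outgroup's state, so for C4 the derived state is '0', and for the remaining characters it is '1'.
C1 (derived state '1') is unique to Lineage Y (autapomorphy; uninformative for grouping).
All ingroup taxa share the derived state '1' for C2; it defines the ingroup but does not resolve relationships within it.
C3: derived state '1' in Lineage H, Lineage T, and Lineage X only — synapomorphy for {Lineage H, Lineage T, Lineage X}.
C4 (derived state '0') is shared by Lineage R and Lineage Y — a synapomorphy uniting that clade.
C5 (derived state '1') is shared by Lineage H and Lineage T — a synapomorphy uniting that clade.
Most parsimonious ingroup topology: ((Lineage Y,Lineage R),(Lineage X,(Lineage T,Lineage H))).
Lineage Y and Lineage R share a more recent common ancestor with each other than either does with Lineage T, so Lineage T is the least closely related of the three.

Lineage T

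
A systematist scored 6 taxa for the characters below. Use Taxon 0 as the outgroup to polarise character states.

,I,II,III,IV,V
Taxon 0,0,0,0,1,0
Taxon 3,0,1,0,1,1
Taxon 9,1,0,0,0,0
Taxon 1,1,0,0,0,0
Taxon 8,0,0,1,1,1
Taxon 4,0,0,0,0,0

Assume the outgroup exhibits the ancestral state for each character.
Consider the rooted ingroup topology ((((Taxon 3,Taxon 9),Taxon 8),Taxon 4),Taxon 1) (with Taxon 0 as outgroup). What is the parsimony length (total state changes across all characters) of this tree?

9

Map each character onto ((((Taxon 3,Taxon 9),Taxon 8),Taxon 4),Taxon 1) (rooted by Taxon 0) and count the minimum state changes it requires (Fitch parsimony):
I: 2; II: 1; III: 1; IV: 3; V: 2.
Total tree length = 9.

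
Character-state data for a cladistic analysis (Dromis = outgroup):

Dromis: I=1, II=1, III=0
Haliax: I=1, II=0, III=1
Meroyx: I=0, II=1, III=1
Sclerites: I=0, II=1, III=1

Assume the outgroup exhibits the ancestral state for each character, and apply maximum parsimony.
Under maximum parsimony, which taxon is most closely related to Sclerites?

Meroyx

Character polarity is set by the outgroup: the derived state is whichever differs from the outgroup's state, so for I, II the derived state is '0', and for the remaining characters it is '1'.
Only Meroyx and Sclerites show the derived state '0' for I, supporting them as a clade.
II (derived state '0') is unique to Haliax (autapomorphy; uninformative for grouping).
III (derived state '1') is shared by all ingroup taxa — unites the whole ingroup.
Most parsimonious ingroup topology: (Haliax,(Meroyx,Sclerites)).
Sclerites and Meroyx form a cherry on this tree, so they are sister taxa.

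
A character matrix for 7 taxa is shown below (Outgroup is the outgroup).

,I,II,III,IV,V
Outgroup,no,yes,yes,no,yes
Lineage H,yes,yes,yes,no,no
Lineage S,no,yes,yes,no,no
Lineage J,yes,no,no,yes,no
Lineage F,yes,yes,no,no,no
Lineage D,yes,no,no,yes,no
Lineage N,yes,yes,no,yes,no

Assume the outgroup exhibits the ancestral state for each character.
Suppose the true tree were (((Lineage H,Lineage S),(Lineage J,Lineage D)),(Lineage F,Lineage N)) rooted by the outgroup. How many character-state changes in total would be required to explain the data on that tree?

Map each character onto (((Lineage H,Lineage S),(Lineage J,Lineage D)),(Lineage F,Lineage N)) (rooted by Outgroup) and count the minimum state changes it requires (Fitch parsimony):
I: 2; II: 1; III: 2; IV: 2; V: 1.
Total tree length = 8.

8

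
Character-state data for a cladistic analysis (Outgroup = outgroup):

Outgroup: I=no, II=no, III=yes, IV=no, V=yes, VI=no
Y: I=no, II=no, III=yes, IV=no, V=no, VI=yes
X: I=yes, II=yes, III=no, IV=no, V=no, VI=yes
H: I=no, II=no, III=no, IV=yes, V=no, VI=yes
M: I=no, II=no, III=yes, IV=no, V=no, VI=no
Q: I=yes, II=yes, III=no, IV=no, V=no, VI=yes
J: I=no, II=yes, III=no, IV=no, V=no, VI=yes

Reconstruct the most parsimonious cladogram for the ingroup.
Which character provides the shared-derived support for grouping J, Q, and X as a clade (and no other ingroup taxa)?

II

Character polarity is set by the outgroup: the derived state is whichever differs from the outgroup's state, so for III, V the derived state is 'no', and for the remaining characters it is 'yes'.
I (derived state 'yes') is shared by Q and X — a synapomorphy uniting that clade.
Only J, Q, and X show the derived state 'yes' for II, supporting them as a clade.
Only H, J, Q, and X show the derived state 'no' for III, supporting them as a clade.
IV (derived state 'yes') is unique to H (autapomorphy; uninformative for grouping).
All ingroup taxa share the derived state 'no' for V; it defines the ingroup but does not resolve relationships within it.
VI (derived state 'yes') is shared by H, J, Q, X, and Y — a synapomorphy uniting that clade.
Most parsimonious ingroup topology: ((Y,(((X,Q),J),H)),M).
The clade {J, Q, X} is supported by II: its derived state 'yes' occurs in exactly those taxa and in no other taxon (including the outgroup).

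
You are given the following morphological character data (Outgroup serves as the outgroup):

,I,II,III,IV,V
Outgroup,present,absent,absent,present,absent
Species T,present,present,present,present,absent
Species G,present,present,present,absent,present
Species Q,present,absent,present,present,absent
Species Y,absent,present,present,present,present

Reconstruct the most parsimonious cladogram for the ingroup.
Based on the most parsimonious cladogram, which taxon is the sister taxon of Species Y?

Character polarity is set by the outgroup: the derived state is whichever differs from the outgroup's state, so for I, IV the derived state is 'absent', and for the remaining characters it is 'present'.
I: derived state 'absent' in Species Y only — an autapomorphy, so it tells us nothing about relationships among taxa.
II (derived state 'present') is shared by Species G, Species T, and Species Y — a synapomorphy uniting that clade.
III (derived state 'present') is shared by all ingroup taxa — unites the whole ingroup.
IV: derived state 'absent' in Species G only — an autapomorphy, so it tells us nothing about relationships among taxa.
Only Species G and Species Y show the derived state 'present' for V, supporting them as a clade.
Most parsimonious ingroup topology: (((Species G,Species Y),Species T),Species Q).
Species Y and Species G form a cherry on this tree, so they are sister taxa.

Species G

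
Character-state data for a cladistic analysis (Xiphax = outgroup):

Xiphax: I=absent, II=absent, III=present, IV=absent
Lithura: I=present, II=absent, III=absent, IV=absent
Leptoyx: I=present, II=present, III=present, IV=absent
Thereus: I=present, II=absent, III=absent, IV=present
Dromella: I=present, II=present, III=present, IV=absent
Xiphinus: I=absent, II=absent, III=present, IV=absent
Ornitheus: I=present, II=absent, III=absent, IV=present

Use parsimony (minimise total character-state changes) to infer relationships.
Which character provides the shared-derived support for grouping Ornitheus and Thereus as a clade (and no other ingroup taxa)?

IV

Character polarity is set by the outgroup: the derived state is whichever differs from the outgroup's state, so for III the derived state is 'absent', and for the remaining characters it is 'present'.
I: derived state 'present' in Dromella, Leptoyx, Lithura, Ornitheus, and Thereus only — synapomorphy for {Dromella, Leptoyx, Lithura, Ornitheus, Thereus}.
II (derived state 'present') is shared by Dromella and Leptoyx — a synapomorphy uniting that clade.
Only Lithura, Ornitheus, and Thereus show the derived state 'absent' for III, supporting them as a clade.
Only Ornitheus and Thereus show the derived state 'present' for IV, supporting them as a clade.
Most parsimonious ingroup topology: (((Lithura,(Thereus,Ornitheus)),(Leptoyx,Dromella)),Xiphinus).
The clade {Ornitheus, Thereus} is supported by IV: its derived state 'present' occurs in exactly those taxa and in no other taxon (including the outgroup).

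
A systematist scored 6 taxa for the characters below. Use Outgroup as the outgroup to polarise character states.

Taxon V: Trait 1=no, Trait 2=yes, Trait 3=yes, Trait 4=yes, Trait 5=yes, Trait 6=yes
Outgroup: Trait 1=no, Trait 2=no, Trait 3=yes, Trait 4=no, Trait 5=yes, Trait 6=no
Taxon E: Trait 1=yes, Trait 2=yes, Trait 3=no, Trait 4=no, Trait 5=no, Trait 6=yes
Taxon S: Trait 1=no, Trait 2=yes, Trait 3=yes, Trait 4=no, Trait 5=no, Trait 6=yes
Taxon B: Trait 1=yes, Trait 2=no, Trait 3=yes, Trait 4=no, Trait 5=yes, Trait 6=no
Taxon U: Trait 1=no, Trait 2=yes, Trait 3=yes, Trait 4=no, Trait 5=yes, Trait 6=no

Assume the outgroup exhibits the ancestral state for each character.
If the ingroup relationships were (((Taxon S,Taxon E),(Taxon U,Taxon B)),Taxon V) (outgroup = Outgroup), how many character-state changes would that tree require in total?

9

Map each character onto (((Taxon S,Taxon E),(Taxon U,Taxon B)),Taxon V) (rooted by Outgroup) and count the minimum state changes it requires (Fitch parsimony):
Trait 1: 2; Trait 2: 2; Trait 3: 1; Trait 4: 1; Trait 5: 1; Trait 6: 2.
Total tree length = 9.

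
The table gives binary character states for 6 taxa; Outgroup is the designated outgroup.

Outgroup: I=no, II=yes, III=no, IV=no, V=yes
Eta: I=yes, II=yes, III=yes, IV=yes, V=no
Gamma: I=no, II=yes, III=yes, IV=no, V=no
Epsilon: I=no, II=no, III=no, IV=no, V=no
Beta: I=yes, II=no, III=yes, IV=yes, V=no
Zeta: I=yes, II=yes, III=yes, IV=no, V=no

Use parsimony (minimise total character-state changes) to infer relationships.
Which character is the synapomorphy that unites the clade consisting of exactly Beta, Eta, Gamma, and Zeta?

Character polarity is set by the outgroup: the derived state is whichever differs from the outgroup's state, so for II, V the derived state is 'no', and for the remaining characters it is 'yes'.
I (derived state 'yes') is shared by Beta, Eta, and Zeta — a synapomorphy uniting that clade.
II groups Beta and Epsilon, which is incompatible with the clades supported by the remaining characters; treating it as convergent (homoplasy) costs fewer steps than any alternative tree.
Only Beta, Eta, Gamma, and Zeta show the derived state 'yes' for III, supporting them as a clade.
IV (derived state 'yes') is shared by Beta and Eta — a synapomorphy uniting that clade.
V (derived state 'no') is shared by all ingroup taxa — unites the whole ingroup.
Most parsimonious ingroup topology: ((((Eta,Beta),Zeta),Gamma),Epsilon).
The clade {Beta, Eta, Gamma, Zeta} is supported by III: its derived state 'yes' occurs in exactly those taxa and in no other taxon (including the outgroup).

III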